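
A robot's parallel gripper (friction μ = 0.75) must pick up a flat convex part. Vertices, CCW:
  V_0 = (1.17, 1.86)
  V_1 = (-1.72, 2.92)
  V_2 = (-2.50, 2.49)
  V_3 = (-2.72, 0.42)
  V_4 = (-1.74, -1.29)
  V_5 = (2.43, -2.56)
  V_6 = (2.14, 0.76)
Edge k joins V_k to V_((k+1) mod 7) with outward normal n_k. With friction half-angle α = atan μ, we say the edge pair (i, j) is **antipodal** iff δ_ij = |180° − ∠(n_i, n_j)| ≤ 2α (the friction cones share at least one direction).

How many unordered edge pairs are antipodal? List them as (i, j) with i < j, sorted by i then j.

count = 10; pairs: (0,3), (0,4), (1,4), (1,5), (2,5), (2,6), (3,5), (3,6), (4,5), (4,6)

α = atan 0.75 = 36.87°;  2α = 73.74°
n_0 = (+0.3444, +0.9388)
n_1 = (-0.4828, +0.8757)
n_2 = (-0.9944, +0.1057)
n_3 = (-0.8676, -0.4972)
n_4 = (-0.2913, -0.9566)
n_5 = (+0.9962, +0.0870)
n_6 = (+0.7500, +0.6614)
  (0,1): δ = 130.99°  ·
  (0,2): δ = 75.92°  ·
  (0,3): δ = 40.04°  ✓
  (0,4): δ = 3.20°  ✓
  (0,5): δ = 115.13°  ·
  (0,6): δ = 151.55°  ·
  (1,2): δ = 124.93°  ·
  (1,3): δ = 89.05°  ·
  (1,4): δ = 45.81°  ✓
  (1,5): δ = 66.12°  ✓
  (1,6): δ = 102.54°  ·
  (2,3): δ = 144.12°  ·
  (2,4): δ = 100.87°  ·
  (2,5): δ = 11.06°  ✓
  (2,6): δ = 47.47°  ✓
  (3,4): δ = 136.76°  ·
  (3,5): δ = 24.82°  ✓
  (3,6): δ = 11.59°  ✓
  (4,5): δ = 68.07°  ✓
  (4,6): δ = 31.66°  ✓
  (5,6): δ = 143.59°  ·
antipodal pairs: 10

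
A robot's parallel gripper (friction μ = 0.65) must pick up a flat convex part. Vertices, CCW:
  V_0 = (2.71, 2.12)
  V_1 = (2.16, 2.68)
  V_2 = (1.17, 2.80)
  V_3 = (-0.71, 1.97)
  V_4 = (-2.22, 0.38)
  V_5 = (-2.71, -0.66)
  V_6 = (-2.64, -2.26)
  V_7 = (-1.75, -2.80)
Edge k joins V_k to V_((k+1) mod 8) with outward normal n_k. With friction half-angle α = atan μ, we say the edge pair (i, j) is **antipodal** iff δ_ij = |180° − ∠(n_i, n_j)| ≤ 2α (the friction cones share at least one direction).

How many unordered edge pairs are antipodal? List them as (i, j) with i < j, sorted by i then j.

α = atan 0.65 = 33.02°;  2α = 66.05°
n_0 = (+0.7134, +0.7007)
n_1 = (+0.1203, +0.9927)
n_2 = (-0.4039, +0.9148)
n_3 = (-0.7251, +0.6886)
n_4 = (-0.9046, +0.4262)
n_5 = (-0.9990, -0.0437)
n_6 = (-0.5187, -0.8549)
n_7 = (+0.7409, -0.6716)
  (0,1): δ = 141.40°  ·
  (0,2): δ = 110.66°  ·
  (0,3): δ = 88.01°  ·
  (0,4): δ = 69.71°  ·
  (0,5): δ = 41.98°  ✓
  (0,6): δ = 14.27°  ✓
  (0,7): δ = 93.32°  ·
  (1,2): δ = 149.27°  ·
  (1,3): δ = 126.61°  ·
  (1,4): δ = 108.32°  ·
  (1,5): δ = 80.58°  ·
  (1,6): δ = 24.34°  ✓
  (1,7): δ = 54.72°  ✓
  (2,3): δ = 157.34°  ·
  (2,4): δ = 139.05°  ·
  (2,5): δ = 111.32°  ·
  (2,6): δ = 55.07°  ✓
  (2,7): δ = 23.99°  ✓
  (3,4): δ = 161.71°  ·
  (3,5): δ = 133.97°  ·
  (3,6): δ = 77.73°  ·
  (3,7): δ = 1.33°  ✓
  (4,5): δ = 152.27°  ·
  (4,6): δ = 96.02°  ·
  (4,7): δ = 16.96°  ✓
  (5,6): δ = 123.75°  ·
  (5,7): δ = 44.70°  ✓
  (6,7): δ = 100.95°  ·
antipodal pairs: 9

count = 9; pairs: (0,5), (0,6), (1,6), (1,7), (2,6), (2,7), (3,7), (4,7), (5,7)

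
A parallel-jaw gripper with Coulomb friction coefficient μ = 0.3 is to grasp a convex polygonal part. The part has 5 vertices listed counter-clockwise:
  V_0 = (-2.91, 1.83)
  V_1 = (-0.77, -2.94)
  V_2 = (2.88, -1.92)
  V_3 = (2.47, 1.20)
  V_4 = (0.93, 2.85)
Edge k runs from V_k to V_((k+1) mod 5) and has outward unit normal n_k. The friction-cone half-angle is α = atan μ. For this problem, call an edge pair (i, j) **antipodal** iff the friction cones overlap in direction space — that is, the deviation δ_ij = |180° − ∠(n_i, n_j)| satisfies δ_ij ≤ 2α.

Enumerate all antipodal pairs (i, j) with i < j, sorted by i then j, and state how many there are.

α = atan 0.3 = 16.70°;  2α = 33.40°
n_0 = (-0.9124, -0.4093)
n_1 = (+0.2691, -0.9631)
n_2 = (+0.9915, +0.1303)
n_3 = (+0.7311, +0.6823)
n_4 = (-0.2567, +0.9665)
  (0,1): δ = 98.55°  ·
  (0,2): δ = 16.68°  ✓
  (0,3): δ = 18.86°  ✓
  (0,4): δ = 80.71°  ·
  (1,2): δ = 98.13°  ·
  (1,3): δ = 62.59°  ·
  (1,4): δ = 0.74°  ✓
  (2,3): δ = 144.46°  ·
  (2,4): δ = 82.61°  ·
  (3,4): δ = 118.15°  ·
antipodal pairs: 3

count = 3; pairs: (0,2), (0,3), (1,4)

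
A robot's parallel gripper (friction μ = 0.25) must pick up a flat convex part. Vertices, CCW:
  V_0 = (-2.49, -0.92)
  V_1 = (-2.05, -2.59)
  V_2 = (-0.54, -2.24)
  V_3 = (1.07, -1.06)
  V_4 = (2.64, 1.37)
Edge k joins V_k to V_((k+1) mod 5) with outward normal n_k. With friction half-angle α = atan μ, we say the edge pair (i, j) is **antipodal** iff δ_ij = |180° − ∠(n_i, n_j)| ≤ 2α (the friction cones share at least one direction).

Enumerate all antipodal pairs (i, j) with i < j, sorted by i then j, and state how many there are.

count = 2; pairs: (1,4), (2,4)

α = atan 0.25 = 14.04°;  2α = 28.07°
n_0 = (-0.9670, -0.2548)
n_1 = (+0.2258, -0.9742)
n_2 = (+0.5911, -0.8066)
n_3 = (+0.8399, -0.5427)
n_4 = (-0.4076, +0.9131)
  (0,1): δ = 91.71°  ·
  (0,2): δ = 68.52°  ·
  (0,3): δ = 47.63°  ·
  (0,4): δ = 99.30°  ·
  (1,2): δ = 156.81°  ·
  (1,3): δ = 135.92°  ·
  (1,4): δ = 11.01°  ✓
  (2,3): δ = 159.10°  ·
  (2,4): δ = 12.18°  ✓
  (3,4): δ = 33.08°  ·
antipodal pairs: 2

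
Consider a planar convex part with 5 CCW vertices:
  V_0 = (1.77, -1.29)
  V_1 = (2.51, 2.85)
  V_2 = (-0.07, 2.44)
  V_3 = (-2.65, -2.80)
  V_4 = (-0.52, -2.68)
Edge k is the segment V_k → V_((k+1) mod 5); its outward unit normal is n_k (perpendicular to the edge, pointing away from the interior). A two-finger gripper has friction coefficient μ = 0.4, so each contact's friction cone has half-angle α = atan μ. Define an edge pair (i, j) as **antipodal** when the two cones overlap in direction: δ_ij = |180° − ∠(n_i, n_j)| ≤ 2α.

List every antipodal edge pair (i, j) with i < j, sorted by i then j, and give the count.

count = 4; pairs: (0,2), (1,3), (1,4), (2,4)

α = atan 0.4 = 21.80°;  2α = 43.60°
n_0 = (+0.9844, -0.1760)
n_1 = (-0.1569, +0.9876)
n_2 = (-0.8971, +0.4417)
n_3 = (+0.0562, -0.9984)
n_4 = (+0.5189, -0.8548)
  (0,1): δ = 70.84°  ·
  (0,2): δ = 16.08°  ✓
  (0,3): δ = 103.36°  ·
  (0,4): δ = 131.39°  ·
  (1,2): δ = 125.24°  ·
  (1,3): δ = 5.81°  ✓
  (1,4): δ = 22.23°  ✓
  (2,3): δ = 60.56°  ·
  (2,4): δ = 32.53°  ✓
  (3,4): δ = 151.97°  ·
antipodal pairs: 4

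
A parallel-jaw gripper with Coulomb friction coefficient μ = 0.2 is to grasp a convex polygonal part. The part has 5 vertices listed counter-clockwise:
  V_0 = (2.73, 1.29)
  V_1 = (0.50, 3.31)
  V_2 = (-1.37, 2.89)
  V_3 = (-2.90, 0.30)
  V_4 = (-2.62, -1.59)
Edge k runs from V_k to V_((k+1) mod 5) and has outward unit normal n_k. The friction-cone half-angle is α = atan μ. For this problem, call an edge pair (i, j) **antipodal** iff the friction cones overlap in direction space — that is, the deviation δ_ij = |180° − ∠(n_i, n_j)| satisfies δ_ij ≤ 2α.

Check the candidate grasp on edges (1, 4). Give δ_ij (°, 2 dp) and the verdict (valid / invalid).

α = atan 0.2 = 11.31°;  2α = 22.62°
edge 1: e_1 = (-1.87, -0.42);  n_1 = (-0.2191, +0.9757)
edge 4: e_4 = (+5.35, +2.88);  n_4 = (+0.4740, -0.8805)
∠(n_1, n_4) = 164.36°
δ = |180° − 164.36°| = 15.64°
15.64° ≤ 2α = 22.62°  →  valid

δ = 15.64°, valid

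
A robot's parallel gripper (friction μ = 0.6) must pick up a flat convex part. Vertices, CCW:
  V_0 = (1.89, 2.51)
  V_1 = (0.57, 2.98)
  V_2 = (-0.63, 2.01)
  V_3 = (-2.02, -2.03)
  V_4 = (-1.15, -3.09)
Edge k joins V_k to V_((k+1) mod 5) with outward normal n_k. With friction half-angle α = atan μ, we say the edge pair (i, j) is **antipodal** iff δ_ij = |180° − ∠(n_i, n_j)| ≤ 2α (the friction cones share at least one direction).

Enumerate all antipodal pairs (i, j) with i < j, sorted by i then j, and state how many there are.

count = 3; pairs: (0,3), (1,4), (2,4)

α = atan 0.6 = 30.96°;  2α = 61.93°
n_0 = (+0.3354, +0.9421)
n_1 = (-0.6286, +0.7777)
n_2 = (-0.9456, +0.3253)
n_3 = (-0.7730, -0.6344)
n_4 = (+0.8789, -0.4771)
  (0,1): δ = 121.45°  ·
  (0,2): δ = 89.39°  ·
  (0,3): δ = 31.02°  ✓
  (0,4): δ = 81.10°  ·
  (1,2): δ = 147.94°  ·
  (1,3): δ = 89.57°  ·
  (1,4): δ = 22.55°  ✓
  (2,3): δ = 121.64°  ·
  (2,4): δ = 9.51°  ✓
  (3,4): δ = 67.87°  ·
antipodal pairs: 3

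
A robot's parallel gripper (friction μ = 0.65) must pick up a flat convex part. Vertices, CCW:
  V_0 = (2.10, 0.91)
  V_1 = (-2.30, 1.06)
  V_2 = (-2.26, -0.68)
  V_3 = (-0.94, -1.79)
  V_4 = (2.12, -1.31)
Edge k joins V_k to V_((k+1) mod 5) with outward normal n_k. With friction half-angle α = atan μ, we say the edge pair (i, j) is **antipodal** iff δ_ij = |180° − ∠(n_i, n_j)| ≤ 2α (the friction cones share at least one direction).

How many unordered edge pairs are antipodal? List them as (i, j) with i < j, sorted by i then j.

α = atan 0.65 = 33.02°;  2α = 66.05°
n_0 = (+0.0341, +0.9994)
n_1 = (-0.9997, -0.0230)
n_2 = (-0.6436, -0.7654)
n_3 = (+0.1550, -0.9879)
n_4 = (+1.0000, +0.0090)
  (0,1): δ = 86.73°  ·
  (0,2): δ = 38.11°  ✓
  (0,3): δ = 10.87°  ✓
  (0,4): δ = 92.47°  ·
  (1,2): δ = 131.38°  ·
  (1,3): δ = 82.40°  ·
  (1,4): δ = 0.80°  ✓
  (2,3): δ = 131.02°  ·
  (2,4): δ = 49.42°  ✓
  (3,4): δ = 98.40°  ·
antipodal pairs: 4

count = 4; pairs: (0,2), (0,3), (1,4), (2,4)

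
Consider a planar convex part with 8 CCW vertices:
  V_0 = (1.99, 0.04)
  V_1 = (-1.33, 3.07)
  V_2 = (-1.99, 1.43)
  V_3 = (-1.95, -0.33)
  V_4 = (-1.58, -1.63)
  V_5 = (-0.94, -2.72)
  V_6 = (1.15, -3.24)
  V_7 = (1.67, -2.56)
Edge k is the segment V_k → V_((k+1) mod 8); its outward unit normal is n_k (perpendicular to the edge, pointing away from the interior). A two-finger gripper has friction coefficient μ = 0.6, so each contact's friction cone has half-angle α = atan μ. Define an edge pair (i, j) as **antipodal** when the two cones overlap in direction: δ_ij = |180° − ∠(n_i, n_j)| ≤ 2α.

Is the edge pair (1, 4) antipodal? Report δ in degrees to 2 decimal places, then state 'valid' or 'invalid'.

δ = 127.66°, invalid

α = atan 0.6 = 30.96°;  2α = 61.93°
edge 1: e_1 = (-0.66, -1.64);  n_1 = (-0.9277, +0.3733)
edge 4: e_4 = (+0.64, -1.09);  n_4 = (-0.8623, -0.5063)
∠(n_1, n_4) = 52.34°
δ = |180° − 52.34°| = 127.66°
127.66° > 2α = 61.93°  →  invalid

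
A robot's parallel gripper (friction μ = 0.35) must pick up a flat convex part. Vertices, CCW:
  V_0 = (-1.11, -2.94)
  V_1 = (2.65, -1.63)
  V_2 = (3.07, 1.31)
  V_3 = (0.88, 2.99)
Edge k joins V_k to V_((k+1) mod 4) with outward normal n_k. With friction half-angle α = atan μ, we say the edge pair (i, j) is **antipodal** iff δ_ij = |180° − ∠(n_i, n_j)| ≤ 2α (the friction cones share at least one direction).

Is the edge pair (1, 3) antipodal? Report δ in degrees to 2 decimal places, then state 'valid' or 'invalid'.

α = atan 0.35 = 19.29°;  2α = 38.58°
edge 1: e_1 = (+0.42, +2.94);  n_1 = (+0.9899, -0.1414)
edge 3: e_3 = (-1.99, -5.93);  n_3 = (-0.9480, +0.3181)
∠(n_1, n_3) = 169.58°
δ = |180° − 169.58°| = 10.42°
10.42° ≤ 2α = 38.58°  →  valid

δ = 10.42°, valid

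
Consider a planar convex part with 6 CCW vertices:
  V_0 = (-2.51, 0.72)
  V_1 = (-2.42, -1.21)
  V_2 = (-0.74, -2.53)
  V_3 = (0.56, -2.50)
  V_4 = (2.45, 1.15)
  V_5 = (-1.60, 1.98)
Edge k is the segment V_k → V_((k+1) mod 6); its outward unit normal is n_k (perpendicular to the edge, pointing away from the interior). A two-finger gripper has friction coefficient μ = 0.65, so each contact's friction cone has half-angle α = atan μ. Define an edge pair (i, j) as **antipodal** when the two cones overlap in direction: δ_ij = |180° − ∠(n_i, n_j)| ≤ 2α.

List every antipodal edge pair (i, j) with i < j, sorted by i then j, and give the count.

α = atan 0.65 = 33.02°;  2α = 66.05°
n_0 = (-0.9989, -0.0466)
n_1 = (-0.6178, -0.7863)
n_2 = (+0.0231, -0.9997)
n_3 = (+0.8880, -0.4598)
n_4 = (+0.2008, +0.9796)
n_5 = (-0.8107, +0.5855)
  (0,1): δ = 130.83°  ·
  (0,2): δ = 91.35°  ·
  (0,3): δ = 30.05°  ✓
  (0,4): δ = 75.75°  ·
  (0,5): δ = 141.49°  ·
  (1,2): δ = 140.52°  ·
  (1,3): δ = 79.22°  ·
  (1,4): δ = 26.58°  ✓
  (1,5): δ = 92.32°  ·
  (2,3): δ = 118.70°  ·
  (2,4): δ = 12.90°  ✓
  (2,5): δ = 52.84°  ✓
  (3,4): δ = 74.21°  ·
  (3,5): δ = 8.46°  ✓
  (4,5): δ = 114.26°  ·
antipodal pairs: 5

count = 5; pairs: (0,3), (1,4), (2,4), (2,5), (3,5)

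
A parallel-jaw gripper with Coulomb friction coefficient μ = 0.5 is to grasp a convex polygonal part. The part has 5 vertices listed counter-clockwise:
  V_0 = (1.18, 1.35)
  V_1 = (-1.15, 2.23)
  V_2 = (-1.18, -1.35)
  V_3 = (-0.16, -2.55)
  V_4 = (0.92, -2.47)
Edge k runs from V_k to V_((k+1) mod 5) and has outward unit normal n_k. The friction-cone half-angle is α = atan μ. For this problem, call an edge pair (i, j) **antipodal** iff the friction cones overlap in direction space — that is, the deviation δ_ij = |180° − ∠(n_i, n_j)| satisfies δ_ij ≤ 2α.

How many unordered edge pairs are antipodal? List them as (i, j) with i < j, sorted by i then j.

count = 4; pairs: (0,2), (0,3), (1,4), (2,4)

α = atan 0.5 = 26.57°;  2α = 53.13°
n_0 = (+0.3533, +0.9355)
n_1 = (-1.0000, +0.0084)
n_2 = (-0.7619, -0.6476)
n_3 = (+0.0739, -0.9973)
n_4 = (+0.9977, -0.0679)
  (0,1): δ = 69.79°  ·
  (0,2): δ = 28.94°  ✓
  (0,3): δ = 24.93°  ✓
  (0,4): δ = 106.80°  ·
  (1,2): δ = 139.16°  ·
  (1,3): δ = 85.28°  ·
  (1,4): δ = 3.41°  ✓
  (2,3): δ = 126.13°  ·
  (2,4): δ = 44.26°  ✓
  (3,4): δ = 98.13°  ·
antipodal pairs: 4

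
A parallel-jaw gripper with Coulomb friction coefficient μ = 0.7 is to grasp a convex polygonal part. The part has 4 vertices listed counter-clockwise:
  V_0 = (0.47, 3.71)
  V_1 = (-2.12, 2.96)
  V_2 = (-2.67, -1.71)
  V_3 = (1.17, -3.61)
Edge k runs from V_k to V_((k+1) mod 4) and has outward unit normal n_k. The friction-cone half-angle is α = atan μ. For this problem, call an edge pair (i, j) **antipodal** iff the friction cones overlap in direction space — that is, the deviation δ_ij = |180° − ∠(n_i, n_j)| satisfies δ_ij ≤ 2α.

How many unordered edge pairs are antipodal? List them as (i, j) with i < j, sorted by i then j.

α = atan 0.7 = 34.99°;  2α = 69.98°
n_0 = (-0.2781, +0.9605)
n_1 = (-0.9931, +0.1170)
n_2 = (-0.4435, -0.8963)
n_3 = (+0.9955, +0.0952)
  (0,1): δ = 112.87°  ·
  (0,2): δ = 42.48°  ✓
  (0,3): δ = 79.31°  ·
  (1,2): δ = 109.61°  ·
  (1,3): δ = 12.18°  ✓
  (2,3): δ = 58.21°  ✓
antipodal pairs: 3

count = 3; pairs: (0,2), (1,3), (2,3)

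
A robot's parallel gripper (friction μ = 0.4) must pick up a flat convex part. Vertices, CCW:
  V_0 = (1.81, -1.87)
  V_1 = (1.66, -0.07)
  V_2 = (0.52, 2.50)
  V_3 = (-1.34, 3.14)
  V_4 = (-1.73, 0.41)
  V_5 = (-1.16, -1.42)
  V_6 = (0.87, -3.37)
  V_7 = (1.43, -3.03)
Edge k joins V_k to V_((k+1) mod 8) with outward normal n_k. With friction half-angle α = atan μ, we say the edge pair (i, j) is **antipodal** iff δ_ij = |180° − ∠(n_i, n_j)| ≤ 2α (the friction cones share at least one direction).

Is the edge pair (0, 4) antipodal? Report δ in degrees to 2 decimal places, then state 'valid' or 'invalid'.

α = atan 0.4 = 21.80°;  2α = 43.60°
edge 0: e_0 = (-0.15, +1.80);  n_0 = (+0.9965, +0.0830)
edge 4: e_4 = (+0.57, -1.83);  n_4 = (-0.9548, -0.2974)
∠(n_0, n_4) = 167.46°
δ = |180° − 167.46°| = 12.54°
12.54° ≤ 2α = 43.60°  →  valid

δ = 12.54°, valid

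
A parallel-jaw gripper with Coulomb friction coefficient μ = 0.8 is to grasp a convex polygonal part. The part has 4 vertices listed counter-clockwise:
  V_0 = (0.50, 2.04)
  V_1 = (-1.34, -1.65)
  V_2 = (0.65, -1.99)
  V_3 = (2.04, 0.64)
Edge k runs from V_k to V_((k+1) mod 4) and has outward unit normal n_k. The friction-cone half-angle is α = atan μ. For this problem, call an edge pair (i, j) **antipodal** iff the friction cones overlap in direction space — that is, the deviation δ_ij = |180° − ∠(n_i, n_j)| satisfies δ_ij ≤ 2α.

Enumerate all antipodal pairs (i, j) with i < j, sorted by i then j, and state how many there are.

α = atan 0.8 = 38.66°;  2α = 77.32°
n_0 = (-0.8949, +0.4462)
n_1 = (-0.1684, -0.9857)
n_2 = (+0.8841, -0.4673)
n_3 = (+0.6727, +0.7399)
  (0,1): δ = 73.19°  ✓
  (0,2): δ = 1.35°  ✓
  (0,3): δ = 74.23°  ✓
  (1,2): δ = 108.16°  ·
  (1,3): δ = 32.58°  ✓
  (2,3): δ = 104.42°  ·
antipodal pairs: 4

count = 4; pairs: (0,1), (0,2), (0,3), (1,3)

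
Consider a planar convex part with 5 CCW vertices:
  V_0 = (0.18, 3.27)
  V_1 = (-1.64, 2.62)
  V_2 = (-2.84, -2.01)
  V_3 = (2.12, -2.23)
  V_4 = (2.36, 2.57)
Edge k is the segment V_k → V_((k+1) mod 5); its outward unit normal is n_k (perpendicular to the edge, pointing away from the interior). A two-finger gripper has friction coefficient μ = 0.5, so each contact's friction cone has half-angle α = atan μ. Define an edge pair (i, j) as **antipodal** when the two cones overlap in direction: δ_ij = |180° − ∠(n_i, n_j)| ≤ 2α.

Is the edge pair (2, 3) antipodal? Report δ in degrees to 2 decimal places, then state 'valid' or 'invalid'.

δ = 90.32°, invalid

α = atan 0.5 = 26.57°;  2α = 53.13°
edge 2: e_2 = (+4.96, -0.22);  n_2 = (-0.0443, -0.9990)
edge 3: e_3 = (+0.24, +4.80);  n_3 = (+0.9988, -0.0499)
∠(n_2, n_3) = 89.68°
δ = |180° − 89.68°| = 90.32°
90.32° > 2α = 53.13°  →  invalid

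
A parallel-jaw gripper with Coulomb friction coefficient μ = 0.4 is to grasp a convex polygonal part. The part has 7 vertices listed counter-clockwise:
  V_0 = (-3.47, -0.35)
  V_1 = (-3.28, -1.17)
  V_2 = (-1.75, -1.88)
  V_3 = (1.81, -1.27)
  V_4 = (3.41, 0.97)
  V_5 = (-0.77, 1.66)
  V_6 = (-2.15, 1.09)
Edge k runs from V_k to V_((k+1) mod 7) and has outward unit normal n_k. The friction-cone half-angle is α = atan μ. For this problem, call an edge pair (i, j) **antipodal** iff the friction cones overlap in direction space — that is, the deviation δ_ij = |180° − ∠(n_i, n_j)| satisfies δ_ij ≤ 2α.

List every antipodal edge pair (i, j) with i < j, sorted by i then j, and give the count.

α = atan 0.4 = 21.80°;  2α = 43.60°
n_0 = (-0.9742, -0.2257)
n_1 = (-0.4209, -0.9071)
n_2 = (+0.1689, -0.9856)
n_3 = (+0.8137, -0.5812)
n_4 = (+0.1629, +0.9866)
n_5 = (-0.3818, +0.9243)
n_6 = (-0.7372, +0.6757)
  (0,1): δ = 127.94°  ·
  (0,2): δ = 93.32°  ·
  (0,3): δ = 48.58°  ·
  (0,4): δ = 67.58°  ·
  (0,5): δ = 99.40°  ·
  (0,6): δ = 124.44°  ·
  (1,2): δ = 145.38°  ·
  (1,3): δ = 100.64°  ·
  (1,4): δ = 15.52°  ✓
  (1,5): δ = 47.34°  ·
  (1,6): δ = 72.38°  ·
  (2,3): δ = 135.26°  ·
  (2,4): δ = 19.10°  ✓
  (2,5): δ = 12.72°  ✓
  (2,6): δ = 37.77°  ✓
  (3,4): δ = 63.84°  ·
  (3,5): δ = 32.02°  ✓
  (3,6): δ = 6.97°  ✓
  (4,5): δ = 148.18°  ·
  (4,6): δ = 123.14°  ·
  (5,6): δ = 154.95°  ·
antipodal pairs: 6

count = 6; pairs: (1,4), (2,4), (2,5), (2,6), (3,5), (3,6)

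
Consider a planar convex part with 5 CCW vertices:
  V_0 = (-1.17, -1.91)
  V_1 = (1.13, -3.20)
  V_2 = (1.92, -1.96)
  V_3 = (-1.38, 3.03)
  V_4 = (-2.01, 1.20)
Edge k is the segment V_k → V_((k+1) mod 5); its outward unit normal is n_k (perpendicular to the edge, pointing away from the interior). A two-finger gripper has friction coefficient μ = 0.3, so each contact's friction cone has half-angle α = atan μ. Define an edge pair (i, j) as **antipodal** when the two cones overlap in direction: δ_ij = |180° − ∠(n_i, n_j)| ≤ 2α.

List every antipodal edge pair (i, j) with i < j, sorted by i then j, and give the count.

count = 3; pairs: (0,2), (1,3), (2,4)

α = atan 0.3 = 16.70°;  2α = 33.40°
n_0 = (-0.4892, -0.8722)
n_1 = (+0.8434, -0.5373)
n_2 = (+0.8341, +0.5516)
n_3 = (-0.9455, +0.3255)
n_4 = (-0.9654, -0.2608)
  (0,1): δ = 93.21°  ·
  (0,2): δ = 27.24°  ✓
  (0,3): δ = 100.29°  ·
  (0,4): δ = 134.40°  ·
  (1,2): δ = 114.02°  ·
  (1,3): δ = 13.50°  ✓
  (1,4): δ = 47.62°  ·
  (2,3): δ = 52.47°  ·
  (2,4): δ = 18.36°  ✓
  (3,4): δ = 145.89°  ·
antipodal pairs: 3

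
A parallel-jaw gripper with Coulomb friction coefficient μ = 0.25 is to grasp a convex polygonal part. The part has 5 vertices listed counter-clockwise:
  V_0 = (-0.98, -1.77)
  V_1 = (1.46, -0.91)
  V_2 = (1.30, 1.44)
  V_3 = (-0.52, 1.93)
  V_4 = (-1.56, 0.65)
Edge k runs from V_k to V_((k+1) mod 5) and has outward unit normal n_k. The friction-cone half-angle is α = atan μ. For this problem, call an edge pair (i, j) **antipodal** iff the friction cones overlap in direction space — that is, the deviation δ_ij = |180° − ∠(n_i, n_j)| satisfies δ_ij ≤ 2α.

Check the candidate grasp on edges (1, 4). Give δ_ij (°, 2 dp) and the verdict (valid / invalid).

δ = 9.58°, valid

α = atan 0.25 = 14.04°;  2α = 28.07°
edge 1: e_1 = (-0.16, +2.35);  n_1 = (+0.9977, +0.0679)
edge 4: e_4 = (+0.58, -2.42);  n_4 = (-0.9725, -0.2331)
∠(n_1, n_4) = 170.42°
δ = |180° − 170.42°| = 9.58°
9.58° ≤ 2α = 28.07°  →  valid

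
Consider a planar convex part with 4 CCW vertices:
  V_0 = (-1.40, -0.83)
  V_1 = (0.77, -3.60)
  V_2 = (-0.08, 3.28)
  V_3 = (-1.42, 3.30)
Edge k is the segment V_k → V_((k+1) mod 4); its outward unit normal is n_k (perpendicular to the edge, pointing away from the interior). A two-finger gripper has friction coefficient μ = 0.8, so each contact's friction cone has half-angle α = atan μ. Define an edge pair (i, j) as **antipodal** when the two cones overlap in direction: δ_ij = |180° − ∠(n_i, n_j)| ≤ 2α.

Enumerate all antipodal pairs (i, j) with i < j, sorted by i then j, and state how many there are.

α = atan 0.8 = 38.66°;  2α = 77.32°
n_0 = (-0.7872, -0.6167)
n_1 = (+0.9925, +0.1226)
n_2 = (+0.0149, +0.9999)
n_3 = (-1.0000, -0.0048)
  (0,1): δ = 31.03°  ✓
  (0,2): δ = 51.07°  ✓
  (0,3): δ = 142.20°  ·
  (1,2): δ = 97.90°  ·
  (1,3): δ = 6.77°  ✓
  (2,3): δ = 88.87°  ·
antipodal pairs: 3

count = 3; pairs: (0,1), (0,2), (1,3)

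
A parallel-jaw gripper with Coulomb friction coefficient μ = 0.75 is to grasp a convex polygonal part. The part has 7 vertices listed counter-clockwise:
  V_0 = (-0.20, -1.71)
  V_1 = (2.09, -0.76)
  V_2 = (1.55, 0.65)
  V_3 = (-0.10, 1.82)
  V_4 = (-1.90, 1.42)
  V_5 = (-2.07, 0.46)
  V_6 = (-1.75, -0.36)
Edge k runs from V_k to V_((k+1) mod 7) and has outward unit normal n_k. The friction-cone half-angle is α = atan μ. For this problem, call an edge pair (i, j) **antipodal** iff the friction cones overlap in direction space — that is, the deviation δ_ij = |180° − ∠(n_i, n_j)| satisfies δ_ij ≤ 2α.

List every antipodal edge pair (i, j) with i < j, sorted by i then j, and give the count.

count = 10; pairs: (0,2), (0,3), (0,4), (1,4), (1,5), (1,6), (2,4), (2,5), (2,6), (3,6)

α = atan 0.75 = 36.87°;  2α = 73.74°
n_0 = (+0.3832, -0.9237)
n_1 = (+0.9339, +0.3576)
n_2 = (+0.5784, +0.8157)
n_3 = (-0.2169, +0.9762)
n_4 = (-0.9847, +0.1744)
n_5 = (-0.9316, -0.3635)
n_6 = (-0.6568, -0.7541)
  (0,1): δ = 91.58°  ·
  (0,2): δ = 57.87°  ✓
  (0,3): δ = 10.00°  ✓
  (0,4): δ = 57.43°  ✓
  (0,5): δ = 88.79°  ·
  (0,6): δ = 116.41°  ·
  (1,2): δ = 146.30°  ·
  (1,3): δ = 98.43°  ·
  (1,4): δ = 31.00°  ✓
  (1,5): δ = 0.36°  ✓
  (1,6): δ = 27.99°  ✓
  (2,3): δ = 132.13°  ·
  (2,4): δ = 64.70°  ✓
  (2,5): δ = 33.34°  ✓
  (2,6): δ = 5.71°  ✓
  (3,4): δ = 112.57°  ·
  (3,5): δ = 81.21°  ·
  (3,6): δ = 53.58°  ✓
  (4,5): δ = 148.64°  ·
  (4,6): δ = 121.01°  ·
  (5,6): δ = 152.37°  ·
antipodal pairs: 10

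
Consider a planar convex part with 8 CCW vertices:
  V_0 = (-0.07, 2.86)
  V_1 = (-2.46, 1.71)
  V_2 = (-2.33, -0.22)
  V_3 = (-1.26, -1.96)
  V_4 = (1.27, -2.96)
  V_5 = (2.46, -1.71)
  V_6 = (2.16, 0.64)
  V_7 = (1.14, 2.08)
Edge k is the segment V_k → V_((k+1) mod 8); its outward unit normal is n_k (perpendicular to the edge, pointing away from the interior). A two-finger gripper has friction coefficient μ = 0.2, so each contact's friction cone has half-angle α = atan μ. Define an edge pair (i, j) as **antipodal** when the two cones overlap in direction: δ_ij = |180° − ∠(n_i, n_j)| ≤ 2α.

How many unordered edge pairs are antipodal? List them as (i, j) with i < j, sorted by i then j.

count = 4; pairs: (0,4), (1,5), (2,6), (3,7)

α = atan 0.2 = 11.31°;  2α = 22.62°
n_0 = (-0.4336, +0.9011)
n_1 = (-0.9977, -0.0672)
n_2 = (-0.8518, -0.5238)
n_3 = (-0.3676, -0.9300)
n_4 = (+0.7243, -0.6895)
n_5 = (+0.9919, +0.1266)
n_6 = (+0.8160, +0.5780)
n_7 = (+0.5418, +0.8405)
  (0,1): δ = 111.84°  ·
  (0,2): δ = 84.11°  ·
  (0,3): δ = 47.26°  ·
  (0,4): δ = 20.71°  ✓
  (0,5): δ = 71.58°  ·
  (0,6): δ = 99.62°  ·
  (0,7): δ = 121.50°  ·
  (1,2): δ = 152.26°  ·
  (1,3): δ = 115.42°  ·
  (1,4): δ = 47.44°  ·
  (1,5): δ = 3.42°  ✓
  (1,6): δ = 31.46°  ·
  (1,7): δ = 53.34°  ·
  (2,3): δ = 143.16°  ·
  (2,4): δ = 75.18°  ·
  (2,5): δ = 24.31°  ·
  (2,6): δ = 3.72°  ✓
  (2,7): δ = 25.60°  ·
  (3,4): δ = 112.02°  ·
  (3,5): δ = 61.16°  ·
  (3,6): δ = 33.12°  ·
  (3,7): δ = 11.24°  ✓
  (4,5): δ = 129.13°  ·
  (4,6): δ = 101.10°  ·
  (4,7): δ = 79.22°  ·
  (5,6): δ = 151.96°  ·
  (5,7): δ = 130.08°  ·
  (6,7): δ = 158.12°  ·
antipodal pairs: 4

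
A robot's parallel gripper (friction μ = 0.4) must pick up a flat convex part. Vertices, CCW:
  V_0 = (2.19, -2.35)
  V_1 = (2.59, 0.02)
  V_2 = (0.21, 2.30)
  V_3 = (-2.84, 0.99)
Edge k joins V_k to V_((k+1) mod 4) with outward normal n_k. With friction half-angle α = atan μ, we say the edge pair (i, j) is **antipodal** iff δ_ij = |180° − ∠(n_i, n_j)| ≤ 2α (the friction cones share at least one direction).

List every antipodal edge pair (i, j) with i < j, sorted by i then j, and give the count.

count = 1; pairs: (1,3)

α = atan 0.4 = 21.80°;  2α = 43.60°
n_0 = (+0.9861, -0.1664)
n_1 = (+0.6918, +0.7221)
n_2 = (-0.3946, +0.9188)
n_3 = (-0.5532, -0.8331)
  (0,1): δ = 124.19°  ·
  (0,2): δ = 57.18°  ·
  (0,3): δ = 66.00°  ·
  (1,2): δ = 112.99°  ·
  (1,3): δ = 10.19°  ✓
  (2,3): δ = 56.83°  ·
antipodal pairs: 1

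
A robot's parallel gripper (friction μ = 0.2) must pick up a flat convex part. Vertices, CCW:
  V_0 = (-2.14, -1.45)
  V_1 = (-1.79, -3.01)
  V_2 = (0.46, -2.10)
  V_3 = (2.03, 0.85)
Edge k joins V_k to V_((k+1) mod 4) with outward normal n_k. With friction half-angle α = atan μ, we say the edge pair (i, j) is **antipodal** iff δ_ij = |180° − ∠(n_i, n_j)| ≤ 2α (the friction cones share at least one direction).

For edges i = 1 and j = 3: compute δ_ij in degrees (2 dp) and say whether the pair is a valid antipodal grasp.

δ = 6.86°, valid

α = atan 0.2 = 11.31°;  2α = 22.62°
edge 1: e_1 = (+2.25, +0.91);  n_1 = (+0.3749, -0.9270)
edge 3: e_3 = (-4.17, -2.30);  n_3 = (-0.4830, +0.8756)
∠(n_1, n_3) = 173.14°
δ = |180° − 173.14°| = 6.86°
6.86° ≤ 2α = 22.62°  →  valid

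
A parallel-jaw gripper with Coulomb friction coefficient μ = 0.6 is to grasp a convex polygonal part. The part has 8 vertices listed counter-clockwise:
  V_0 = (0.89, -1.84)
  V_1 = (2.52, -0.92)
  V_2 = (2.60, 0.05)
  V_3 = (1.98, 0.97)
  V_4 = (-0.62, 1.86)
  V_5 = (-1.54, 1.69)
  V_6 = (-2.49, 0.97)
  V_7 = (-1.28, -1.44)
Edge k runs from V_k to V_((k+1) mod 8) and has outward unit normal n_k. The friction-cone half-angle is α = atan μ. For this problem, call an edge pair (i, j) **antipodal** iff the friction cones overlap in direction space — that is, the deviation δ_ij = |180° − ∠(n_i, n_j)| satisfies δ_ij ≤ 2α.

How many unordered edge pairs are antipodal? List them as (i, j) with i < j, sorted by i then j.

count = 11; pairs: (0,3), (0,4), (0,5), (1,5), (1,6), (2,6), (2,7), (3,6), (3,7), (4,7), (5,7)

α = atan 0.6 = 30.96°;  2α = 61.93°
n_0 = (+0.4915, -0.8709)
n_1 = (+0.9966, -0.0822)
n_2 = (+0.8293, +0.5589)
n_3 = (+0.3239, +0.9461)
n_4 = (-0.1817, +0.9834)
n_5 = (-0.6040, +0.7970)
n_6 = (-0.8937, -0.4487)
n_7 = (-0.1813, -0.9834)
  (0,1): δ = 124.16°  ·
  (0,2): δ = 85.46°  ·
  (0,3): δ = 48.34°  ✓
  (0,4): δ = 18.97°  ✓
  (0,5): δ = 7.72°  ✓
  (0,6): δ = 87.22°  ·
  (0,7): δ = 140.11°  ·
  (1,2): δ = 141.31°  ·
  (1,3): δ = 104.18°  ·
  (1,4): δ = 74.82°  ·
  (1,5): δ = 48.13°  ✓
  (1,6): δ = 31.37°  ✓
  (1,7): δ = 84.27°  ·
  (2,3): δ = 142.87°  ·
  (2,4): δ = 113.51°  ·
  (2,5): δ = 86.82°  ·
  (2,6): δ = 7.32°  ✓
  (2,7): δ = 45.58°  ✓
  (3,4): δ = 150.63°  ·
  (3,5): δ = 123.95°  ·
  (3,6): δ = 44.44°  ✓
  (3,7): δ = 8.45°  ✓
  (4,5): δ = 153.31°  ·
  (4,6): δ = 73.81°  ·
  (4,7): δ = 20.91°  ✓
  (5,6): δ = 100.50°  ·
  (5,7): δ = 47.60°  ✓
  (6,7): δ = 127.10°  ·
antipodal pairs: 11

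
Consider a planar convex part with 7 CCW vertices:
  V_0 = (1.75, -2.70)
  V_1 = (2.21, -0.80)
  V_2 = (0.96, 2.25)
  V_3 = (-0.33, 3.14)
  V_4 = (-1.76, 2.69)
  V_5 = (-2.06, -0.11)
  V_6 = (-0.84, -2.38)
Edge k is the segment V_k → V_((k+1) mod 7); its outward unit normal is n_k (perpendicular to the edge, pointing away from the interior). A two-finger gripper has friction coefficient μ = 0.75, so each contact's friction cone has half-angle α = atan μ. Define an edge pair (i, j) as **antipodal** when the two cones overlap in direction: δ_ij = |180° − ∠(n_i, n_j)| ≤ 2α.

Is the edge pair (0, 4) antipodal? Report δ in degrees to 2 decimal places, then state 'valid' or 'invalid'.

δ = 7.49°, valid

α = atan 0.75 = 36.87°;  2α = 73.74°
edge 0: e_0 = (+0.46, +1.90);  n_0 = (+0.9719, -0.2353)
edge 4: e_4 = (-0.30, -2.80);  n_4 = (-0.9943, +0.1065)
∠(n_0, n_4) = 172.51°
δ = |180° − 172.51°| = 7.49°
7.49° ≤ 2α = 73.74°  →  valid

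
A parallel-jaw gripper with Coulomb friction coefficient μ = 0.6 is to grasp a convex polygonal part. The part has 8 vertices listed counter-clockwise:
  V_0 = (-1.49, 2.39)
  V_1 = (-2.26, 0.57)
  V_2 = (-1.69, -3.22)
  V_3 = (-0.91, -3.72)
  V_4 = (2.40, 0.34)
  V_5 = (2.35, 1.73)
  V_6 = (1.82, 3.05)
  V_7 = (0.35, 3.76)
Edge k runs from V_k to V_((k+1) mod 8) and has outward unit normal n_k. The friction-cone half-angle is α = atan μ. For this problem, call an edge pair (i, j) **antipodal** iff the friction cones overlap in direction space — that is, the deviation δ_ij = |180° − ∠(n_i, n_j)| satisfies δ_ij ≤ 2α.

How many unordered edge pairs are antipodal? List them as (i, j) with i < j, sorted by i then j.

count = 12; pairs: (0,3), (0,4), (0,5), (1,3), (1,4), (1,5), (1,6), (2,4), (2,5), (2,6), (3,7), (4,7)

α = atan 0.6 = 30.96°;  2α = 61.93°
n_0 = (-0.9210, +0.3896)
n_1 = (-0.9889, -0.1487)
n_2 = (-0.5397, -0.8419)
n_3 = (+0.7751, -0.6319)
n_4 = (+0.9994, +0.0359)
n_5 = (+0.9280, +0.3726)
n_6 = (+0.4349, +0.9005)
n_7 = (-0.5972, +0.8021)
  (0,1): δ = 148.51°  ·
  (0,2): δ = 99.73°  ·
  (0,3): δ = 16.26°  ✓
  (0,4): δ = 24.99°  ✓
  (0,5): δ = 44.81°  ✓
  (0,6): δ = 87.15°  ·
  (0,7): δ = 149.60°  ·
  (1,2): δ = 131.21°  ·
  (1,3): δ = 47.74°  ✓
  (1,4): δ = 6.49°  ✓
  (1,5): δ = 13.32°  ✓
  (1,6): δ = 55.67°  ✓
  (1,7): δ = 118.12°  ·
  (2,3): δ = 96.53°  ·
  (2,4): δ = 55.28°  ✓
  (2,5): δ = 35.46°  ✓
  (2,6): δ = 6.88°  ✓
  (2,7): δ = 69.33°  ·
  (3,4): δ = 138.75°  ·
  (3,5): δ = 118.93°  ·
  (3,6): δ = 76.59°  ·
  (3,7): δ = 14.14°  ✓
  (4,5): δ = 160.18°  ·
  (4,6): δ = 117.84°  ·
  (4,7): δ = 55.39°  ✓
  (5,6): δ = 137.66°  ·
  (5,7): δ = 75.21°  ·
  (6,7): δ = 117.55°  ·
antipodal pairs: 12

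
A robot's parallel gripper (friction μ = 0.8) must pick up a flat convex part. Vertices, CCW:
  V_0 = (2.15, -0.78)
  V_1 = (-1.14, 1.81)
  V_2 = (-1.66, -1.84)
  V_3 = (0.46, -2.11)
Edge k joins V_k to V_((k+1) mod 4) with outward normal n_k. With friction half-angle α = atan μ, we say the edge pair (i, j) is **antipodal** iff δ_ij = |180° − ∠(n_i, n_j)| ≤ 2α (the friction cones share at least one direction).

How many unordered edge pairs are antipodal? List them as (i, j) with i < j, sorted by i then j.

α = atan 0.8 = 38.66°;  2α = 77.32°
n_0 = (+0.6186, +0.7857)
n_1 = (-0.9900, +0.1410)
n_2 = (-0.1263, -0.9920)
n_3 = (+0.6184, -0.7858)
  (0,1): δ = 59.90°  ✓
  (0,2): δ = 30.95°  ✓
  (0,3): δ = 76.41°  ✓
  (1,2): δ = 89.15°  ·
  (1,3): δ = 43.69°  ✓
  (2,3): δ = 134.54°  ·
antipodal pairs: 4

count = 4; pairs: (0,1), (0,2), (0,3), (1,3)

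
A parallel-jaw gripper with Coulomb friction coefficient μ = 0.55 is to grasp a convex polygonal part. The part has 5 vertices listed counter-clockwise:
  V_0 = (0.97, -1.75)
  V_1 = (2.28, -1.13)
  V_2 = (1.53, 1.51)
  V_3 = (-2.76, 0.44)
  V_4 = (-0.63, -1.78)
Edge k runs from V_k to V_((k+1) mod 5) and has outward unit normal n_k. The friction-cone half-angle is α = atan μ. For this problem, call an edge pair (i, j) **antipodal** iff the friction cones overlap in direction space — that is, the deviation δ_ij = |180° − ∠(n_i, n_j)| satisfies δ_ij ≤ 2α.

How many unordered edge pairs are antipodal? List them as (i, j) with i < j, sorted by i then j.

count = 3; pairs: (0,2), (1,3), (2,4)

α = atan 0.55 = 28.81°;  2α = 57.62°
n_0 = (+0.4278, -0.9039)
n_1 = (+0.9619, +0.2733)
n_2 = (-0.2420, +0.9703)
n_3 = (-0.7216, -0.6923)
n_4 = (+0.0187, -0.9998)
  (0,1): δ = 99.47°  ·
  (0,2): δ = 11.32°  ✓
  (0,3): δ = 108.49°  ·
  (0,4): δ = 155.75°  ·
  (1,2): δ = 91.85°  ·
  (1,3): δ = 27.96°  ✓
  (1,4): δ = 75.21°  ·
  (2,3): δ = 60.19°  ·
  (2,4): δ = 12.93°  ✓
  (3,4): δ = 132.74°  ·
antipodal pairs: 3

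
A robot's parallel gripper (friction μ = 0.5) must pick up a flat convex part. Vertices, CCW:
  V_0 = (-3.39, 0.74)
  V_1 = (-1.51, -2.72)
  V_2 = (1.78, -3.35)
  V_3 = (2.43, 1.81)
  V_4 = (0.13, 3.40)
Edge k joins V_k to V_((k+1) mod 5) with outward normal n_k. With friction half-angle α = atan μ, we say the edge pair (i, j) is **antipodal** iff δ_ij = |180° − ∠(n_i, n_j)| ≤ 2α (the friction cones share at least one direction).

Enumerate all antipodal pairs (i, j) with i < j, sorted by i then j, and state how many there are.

α = atan 0.5 = 26.57°;  2α = 53.13°
n_0 = (-0.8787, -0.4774)
n_1 = (-0.1881, -0.9822)
n_2 = (+0.9922, -0.1250)
n_3 = (+0.5687, +0.8226)
n_4 = (-0.6029, +0.7978)
  (0,1): δ = 129.36°  ·
  (0,2): δ = 35.70°  ✓
  (0,3): δ = 26.83°  ✓
  (0,4): δ = 98.56°  ·
  (1,2): δ = 86.34°  ·
  (1,3): δ = 23.82°  ✓
  (1,4): δ = 47.92°  ✓
  (2,3): δ = 117.48°  ·
  (2,4): δ = 45.74°  ✓
  (3,4): δ = 108.27°  ·
antipodal pairs: 5

count = 5; pairs: (0,2), (0,3), (1,3), (1,4), (2,4)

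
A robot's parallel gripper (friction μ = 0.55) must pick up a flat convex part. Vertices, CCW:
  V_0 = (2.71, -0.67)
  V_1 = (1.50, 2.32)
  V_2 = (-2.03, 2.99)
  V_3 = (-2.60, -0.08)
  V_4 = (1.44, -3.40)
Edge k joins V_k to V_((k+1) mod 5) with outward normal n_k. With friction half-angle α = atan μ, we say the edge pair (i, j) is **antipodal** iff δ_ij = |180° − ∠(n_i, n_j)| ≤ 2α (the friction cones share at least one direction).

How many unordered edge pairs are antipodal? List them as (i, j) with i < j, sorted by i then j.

α = atan 0.55 = 28.81°;  2α = 57.62°
n_0 = (+0.9270, +0.3751)
n_1 = (+0.1865, +0.9825)
n_2 = (-0.9832, +0.1825)
n_3 = (-0.6349, -0.7726)
n_4 = (+0.9067, -0.4218)
  (0,1): δ = 122.78°  ·
  (0,2): δ = 32.55°  ✓
  (0,3): δ = 28.55°  ✓
  (0,4): δ = 133.02°  ·
  (1,2): δ = 89.77°  ·
  (1,3): δ = 28.67°  ✓
  (1,4): δ = 75.80°  ·
  (2,3): δ = 118.89°  ·
  (2,4): δ = 14.43°  ✓
  (3,4): δ = 75.54°  ·
antipodal pairs: 4

count = 4; pairs: (0,2), (0,3), (1,3), (2,4)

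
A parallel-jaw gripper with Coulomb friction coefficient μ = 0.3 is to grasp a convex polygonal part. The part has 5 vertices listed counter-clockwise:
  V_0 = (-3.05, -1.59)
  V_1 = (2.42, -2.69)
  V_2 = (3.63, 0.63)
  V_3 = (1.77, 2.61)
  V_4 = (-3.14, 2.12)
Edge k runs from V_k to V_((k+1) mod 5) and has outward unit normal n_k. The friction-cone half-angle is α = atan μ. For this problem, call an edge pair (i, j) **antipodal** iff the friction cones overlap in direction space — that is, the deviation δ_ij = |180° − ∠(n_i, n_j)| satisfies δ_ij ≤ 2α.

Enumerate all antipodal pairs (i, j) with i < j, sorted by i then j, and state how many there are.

α = atan 0.3 = 16.70°;  2α = 33.40°
n_0 = (-0.1972, -0.9804)
n_1 = (+0.9395, -0.3424)
n_2 = (+0.7288, +0.6847)
n_3 = (-0.0993, +0.9951)
n_4 = (-0.9997, -0.0243)
  (0,1): δ = 98.65°  ·
  (0,2): δ = 35.42°  ·
  (0,3): δ = 17.07°  ✓
  (0,4): δ = 102.76°  ·
  (1,2): δ = 116.77°  ·
  (1,3): δ = 64.28°  ·
  (1,4): δ = 21.41°  ✓
  (2,3): δ = 127.51°  ·
  (2,4): δ = 41.82°  ·
  (3,4): δ = 94.31°  ·
antipodal pairs: 2

count = 2; pairs: (0,3), (1,4)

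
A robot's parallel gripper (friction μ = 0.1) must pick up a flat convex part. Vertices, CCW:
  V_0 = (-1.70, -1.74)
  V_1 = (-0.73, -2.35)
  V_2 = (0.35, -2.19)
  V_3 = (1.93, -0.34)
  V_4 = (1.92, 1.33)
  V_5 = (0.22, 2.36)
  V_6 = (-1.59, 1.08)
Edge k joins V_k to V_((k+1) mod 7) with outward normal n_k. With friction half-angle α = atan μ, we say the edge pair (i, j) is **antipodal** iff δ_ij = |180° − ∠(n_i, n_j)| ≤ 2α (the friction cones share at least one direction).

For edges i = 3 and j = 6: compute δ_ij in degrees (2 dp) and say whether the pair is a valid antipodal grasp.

δ = 2.58°, valid

α = atan 0.1 = 5.71°;  2α = 11.42°
edge 3: e_3 = (-0.01, +1.67);  n_3 = (+1.0000, +0.0060)
edge 6: e_6 = (-0.11, -2.82);  n_6 = (-0.9992, +0.0390)
∠(n_3, n_6) = 177.42°
δ = |180° − 177.42°| = 2.58°
2.58° ≤ 2α = 11.42°  →  valid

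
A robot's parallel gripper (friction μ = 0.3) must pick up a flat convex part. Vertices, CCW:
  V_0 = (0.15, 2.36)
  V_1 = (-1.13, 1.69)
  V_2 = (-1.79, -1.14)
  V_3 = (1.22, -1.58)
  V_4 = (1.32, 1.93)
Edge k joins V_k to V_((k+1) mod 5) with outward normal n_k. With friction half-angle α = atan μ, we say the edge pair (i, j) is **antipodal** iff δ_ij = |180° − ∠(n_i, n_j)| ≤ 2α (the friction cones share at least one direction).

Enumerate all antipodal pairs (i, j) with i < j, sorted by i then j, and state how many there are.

count = 2; pairs: (1,3), (2,4)

α = atan 0.3 = 16.70°;  2α = 33.40°
n_0 = (-0.4637, +0.8860)
n_1 = (-0.9739, +0.2271)
n_2 = (-0.1446, -0.9895)
n_3 = (+0.9996, -0.0285)
n_4 = (+0.3450, +0.9386)
  (0,1): δ = 130.76°  ·
  (0,2): δ = 35.95°  ·
  (0,3): δ = 60.74°  ·
  (0,4): δ = 132.19°  ·
  (1,2): δ = 85.19°  ·
  (1,3): δ = 11.50°  ✓
  (1,4): δ = 82.95°  ·
  (2,3): δ = 83.32°  ·
  (2,4): δ = 11.86°  ✓
  (3,4): δ = 108.55°  ·
antipodal pairs: 2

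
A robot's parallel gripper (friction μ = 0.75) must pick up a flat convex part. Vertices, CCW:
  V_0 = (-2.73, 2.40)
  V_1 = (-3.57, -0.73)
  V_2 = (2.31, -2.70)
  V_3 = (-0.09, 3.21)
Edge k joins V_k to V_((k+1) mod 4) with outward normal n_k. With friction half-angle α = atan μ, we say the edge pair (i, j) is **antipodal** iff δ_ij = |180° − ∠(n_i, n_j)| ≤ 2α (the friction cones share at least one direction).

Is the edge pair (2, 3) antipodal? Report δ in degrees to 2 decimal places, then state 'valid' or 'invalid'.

α = atan 0.75 = 36.87°;  2α = 73.74°
edge 2: e_2 = (-2.40, +5.91);  n_2 = (+0.9265, +0.3763)
edge 3: e_3 = (-2.64, -0.81);  n_3 = (-0.2933, +0.9560)
∠(n_2, n_3) = 84.96°
δ = |180° − 84.96°| = 95.04°
95.04° > 2α = 73.74°  →  invalid

δ = 95.04°, invalid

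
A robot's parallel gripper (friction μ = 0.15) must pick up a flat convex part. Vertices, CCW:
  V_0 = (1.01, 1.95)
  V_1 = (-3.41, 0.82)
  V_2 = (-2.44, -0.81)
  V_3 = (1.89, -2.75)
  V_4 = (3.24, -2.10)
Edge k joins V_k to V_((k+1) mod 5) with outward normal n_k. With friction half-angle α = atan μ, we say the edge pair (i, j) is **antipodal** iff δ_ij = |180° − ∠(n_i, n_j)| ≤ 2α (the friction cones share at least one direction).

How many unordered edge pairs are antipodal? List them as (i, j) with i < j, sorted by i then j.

α = atan 0.15 = 8.53°;  2α = 17.06°
n_0 = (-0.2477, +0.9688)
n_1 = (-0.8593, -0.5114)
n_2 = (-0.4089, -0.9126)
n_3 = (+0.4338, -0.9010)
n_4 = (+0.8760, +0.4823)
  (0,1): δ = 73.58°  ·
  (0,2): δ = 38.47°  ·
  (0,3): δ = 11.37°  ✓
  (0,4): δ = 104.50°  ·
  (1,2): δ = 144.89°  ·
  (1,3): δ = 95.05°  ·
  (1,4): δ = 1.92°  ✓
  (2,3): δ = 130.16°  ·
  (2,4): δ = 37.03°  ·
  (3,4): δ = 86.87°  ·
antipodal pairs: 2

count = 2; pairs: (0,3), (1,4)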